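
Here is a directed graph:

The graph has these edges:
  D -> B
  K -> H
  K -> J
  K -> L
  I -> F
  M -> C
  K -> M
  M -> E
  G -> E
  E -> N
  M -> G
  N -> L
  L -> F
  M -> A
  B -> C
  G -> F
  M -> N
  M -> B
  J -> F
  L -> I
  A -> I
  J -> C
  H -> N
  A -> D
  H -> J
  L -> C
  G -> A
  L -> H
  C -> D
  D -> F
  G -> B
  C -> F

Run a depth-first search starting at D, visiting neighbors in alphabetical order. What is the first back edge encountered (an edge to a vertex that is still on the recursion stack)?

C->D

DFS from D (visiting neighbors in alphabetical order); mark gray on enter, black on exit:
D gray
  B gray
    C gray
      C→D: D is gray → back edge
First back edge: C → D.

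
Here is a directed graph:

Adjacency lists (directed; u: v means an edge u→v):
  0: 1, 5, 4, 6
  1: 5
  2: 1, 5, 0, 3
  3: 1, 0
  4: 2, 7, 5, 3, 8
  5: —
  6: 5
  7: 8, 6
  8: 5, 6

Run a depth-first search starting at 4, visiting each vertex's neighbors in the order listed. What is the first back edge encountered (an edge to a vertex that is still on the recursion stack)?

0→4

DFS from 4 (visiting each vertex's neighbors in the order listed); mark gray on enter, black on exit:
4 gray
  2 gray
    1 gray
      5 gray
      5 black
    1 black
    2→5: 5 black — skip
    0 gray
      0→1: 1 black — skip
      0→5: 5 black — skip
      0→4: 4 is gray → back edge
First back edge: 0 → 4.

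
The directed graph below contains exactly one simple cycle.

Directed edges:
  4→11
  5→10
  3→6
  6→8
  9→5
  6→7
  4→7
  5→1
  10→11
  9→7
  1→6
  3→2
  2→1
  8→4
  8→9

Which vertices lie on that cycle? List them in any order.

DFS with gray/black marking from 6:
6 gray
  7 gray
  7 black
  8 gray
    9 gray
      9→7: 7 black — skip
      5 gray
        1 gray
          1→6: 6 is gray → back edge
Back edge closes the cycle 6 → 8 → 9 → 5 → 1 → 6; its vertices are {1, 5, 6, 8, 9}.

1, 5, 6, 8, 9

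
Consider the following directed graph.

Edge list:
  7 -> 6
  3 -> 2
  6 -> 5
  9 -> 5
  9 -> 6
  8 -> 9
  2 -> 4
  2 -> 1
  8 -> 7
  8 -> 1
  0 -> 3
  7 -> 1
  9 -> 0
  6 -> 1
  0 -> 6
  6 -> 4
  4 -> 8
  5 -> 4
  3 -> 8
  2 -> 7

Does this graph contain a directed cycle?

Yes

DFS with white/gray/black marking, starting from 0:
0 gray
  3 gray
    2 gray
      1 gray
      1 black
      7 gray
        6 gray
          5 gray
            4 gray
              8 gray
                8→1: 1 black — skip
                8→7: 7 is gray → back edge
Back edge found, so a cycle exists: 7 → 6 → 5 → 4 → 8 → 7.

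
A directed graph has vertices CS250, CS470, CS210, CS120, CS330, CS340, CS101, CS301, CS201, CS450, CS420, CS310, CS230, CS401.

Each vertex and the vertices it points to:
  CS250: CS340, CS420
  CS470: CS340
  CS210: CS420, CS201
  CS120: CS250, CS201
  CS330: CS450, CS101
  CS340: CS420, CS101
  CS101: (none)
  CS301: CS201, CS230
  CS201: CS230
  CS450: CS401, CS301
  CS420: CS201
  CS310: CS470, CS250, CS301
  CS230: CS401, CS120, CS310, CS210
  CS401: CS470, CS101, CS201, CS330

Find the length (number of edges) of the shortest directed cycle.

3

For each vertex v, BFS finds the shortest path from v back to v.
The shortest such closed walk is CS230 → CS120 → CS201 → CS230, length 3.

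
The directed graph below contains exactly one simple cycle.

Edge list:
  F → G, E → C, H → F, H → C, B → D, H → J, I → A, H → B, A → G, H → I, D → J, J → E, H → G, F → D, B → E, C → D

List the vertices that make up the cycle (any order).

C, D, E, J

DFS with gray/black marking from J:
J gray
  E gray
    C gray
      D gray
        D→J: J is gray → back edge
Back edge closes the cycle J → E → C → D → J; its vertices are {C, D, E, J}.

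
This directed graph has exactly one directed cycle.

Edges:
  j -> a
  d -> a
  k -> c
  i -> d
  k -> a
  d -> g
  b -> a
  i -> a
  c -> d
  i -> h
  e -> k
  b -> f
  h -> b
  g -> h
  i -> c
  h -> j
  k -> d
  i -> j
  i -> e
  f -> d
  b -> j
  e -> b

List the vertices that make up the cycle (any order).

DFS with gray/black marking from h:
h gray
  b gray
    a gray
    a black
    j gray
      j→a: a black — skip
    j black
    f gray
      d gray
        d→a: a black — skip
        g gray
          g→h: h is gray → back edge
Back edge closes the cycle h → b → f → d → g → h; its vertices are {b, d, f, g, h}.

b, d, f, g, h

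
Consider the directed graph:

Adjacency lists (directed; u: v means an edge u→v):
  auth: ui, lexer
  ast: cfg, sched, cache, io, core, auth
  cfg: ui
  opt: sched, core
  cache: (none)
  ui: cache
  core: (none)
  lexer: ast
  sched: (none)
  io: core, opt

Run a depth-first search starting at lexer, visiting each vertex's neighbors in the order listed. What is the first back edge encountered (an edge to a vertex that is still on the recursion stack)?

auth->lexer

DFS from lexer (visiting each vertex's neighbors in the order listed); mark gray on enter, black on exit:
lexer gray
  ast gray
    cfg gray
      ui gray
        cache gray
        cache black
      ui black
    cfg black
    sched gray
    sched black
    ast→cache: cache black — skip
    io gray
      core gray
      core black
      opt gray
        opt→sched: sched black — skip
        opt→core: core black — skip
      opt black
    io black
    ast→core: core black — skip
    auth gray
      auth→ui: ui black — skip
      auth→lexer: lexer is gray → back edge
First back edge: auth → lexer.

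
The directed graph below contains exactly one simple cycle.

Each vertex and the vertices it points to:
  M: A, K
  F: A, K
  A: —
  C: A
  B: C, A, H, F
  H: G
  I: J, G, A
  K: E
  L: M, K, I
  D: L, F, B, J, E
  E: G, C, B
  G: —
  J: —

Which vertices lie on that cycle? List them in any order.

B, E, F, K

DFS with gray/black marking from E:
E gray
  G gray
  G black
  C gray
    A gray
    A black
  C black
  B gray
    B→C: C black — skip
    B→A: A black — skip
    H gray
      H→G: G black — skip
    H black
    F gray
      F→A: A black — skip
      K gray
        K→E: E is gray → back edge
Back edge closes the cycle E → B → F → K → E; its vertices are {B, E, F, K}.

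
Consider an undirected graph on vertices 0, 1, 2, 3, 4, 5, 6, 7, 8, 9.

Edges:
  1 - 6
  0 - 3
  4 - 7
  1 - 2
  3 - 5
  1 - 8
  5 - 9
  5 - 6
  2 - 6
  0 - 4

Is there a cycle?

DFS, tracking each vertex's parent; an edge to a visited non-parent vertex closes a cycle.
Start from 7:
visit 7 (parent –)
  visit 4 (parent 7)
    4–7: parent, skip
    visit 0 (parent 4)
      visit 3 (parent 0)
        3–0: parent, skip
        visit 5 (parent 3)
          visit 9 (parent 5)
            9–5: parent, skip
          5–3: parent, skip
          visit 6 (parent 5)
            visit 2 (parent 6)
              visit 1 (parent 2)
                1–6: 6 visited and ≠ parent → cycle
Cycle: 6 – 2 – 1 – 6.

Yes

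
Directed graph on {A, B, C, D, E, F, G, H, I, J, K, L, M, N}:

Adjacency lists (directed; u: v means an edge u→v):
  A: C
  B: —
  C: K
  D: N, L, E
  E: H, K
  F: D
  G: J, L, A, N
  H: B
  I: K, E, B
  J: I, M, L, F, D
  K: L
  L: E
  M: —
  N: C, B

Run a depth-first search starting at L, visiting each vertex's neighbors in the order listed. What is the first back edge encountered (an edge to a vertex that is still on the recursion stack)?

K→L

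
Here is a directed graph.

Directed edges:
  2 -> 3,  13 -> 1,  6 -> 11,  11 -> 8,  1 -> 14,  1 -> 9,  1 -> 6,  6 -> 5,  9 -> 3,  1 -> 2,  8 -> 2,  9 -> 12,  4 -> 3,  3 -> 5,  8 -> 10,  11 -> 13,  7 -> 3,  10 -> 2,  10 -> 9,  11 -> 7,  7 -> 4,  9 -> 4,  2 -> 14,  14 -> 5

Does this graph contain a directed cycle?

Yes

DFS with white/gray/black marking, starting from 4:
4 gray
  3 gray
    5 gray
    5 black
  3 black
4 black
1 gray
  9 gray
    12 gray
    12 black
    9→3: 3 black — skip
    9→4: 4 black — skip
  9 black
  6 gray
    6→5: 5 black — skip
    11 gray
      13 gray
        13→1: 1 is gray → back edge
Back edge found, so a cycle exists: 1 → 6 → 11 → 13 → 1.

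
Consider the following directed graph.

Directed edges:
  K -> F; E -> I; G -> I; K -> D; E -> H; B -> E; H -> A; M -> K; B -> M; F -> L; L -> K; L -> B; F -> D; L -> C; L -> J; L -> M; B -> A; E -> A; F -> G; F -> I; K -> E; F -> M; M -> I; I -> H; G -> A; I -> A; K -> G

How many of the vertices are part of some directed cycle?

5

A vertex is on a directed cycle iff it belongs to a strongly connected component of size ≥ 2 (or has a self-loop).
The vertices on cycles are {B, F, K, L, M} — 5 in total.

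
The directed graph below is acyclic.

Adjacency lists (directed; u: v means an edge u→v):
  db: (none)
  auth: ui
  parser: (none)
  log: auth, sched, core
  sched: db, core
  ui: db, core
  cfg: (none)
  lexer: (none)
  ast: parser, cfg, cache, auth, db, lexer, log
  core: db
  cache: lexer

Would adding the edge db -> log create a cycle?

Yes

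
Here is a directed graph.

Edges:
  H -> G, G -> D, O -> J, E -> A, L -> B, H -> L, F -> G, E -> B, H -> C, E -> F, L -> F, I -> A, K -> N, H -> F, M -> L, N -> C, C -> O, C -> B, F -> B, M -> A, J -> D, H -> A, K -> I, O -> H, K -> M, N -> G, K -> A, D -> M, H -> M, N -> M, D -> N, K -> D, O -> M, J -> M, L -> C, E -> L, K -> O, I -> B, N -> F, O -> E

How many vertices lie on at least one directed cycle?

A vertex is on a directed cycle iff it belongs to a strongly connected component of size ≥ 2 (or has a self-loop).
The vertices on cycles are {C, D, E, F, G, H, J, L, M, N, O} — 11 in total.

11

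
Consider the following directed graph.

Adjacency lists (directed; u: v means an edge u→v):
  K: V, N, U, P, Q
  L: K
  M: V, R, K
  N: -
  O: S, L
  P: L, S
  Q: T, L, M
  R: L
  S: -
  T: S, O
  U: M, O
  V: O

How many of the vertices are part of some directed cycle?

A vertex is on a directed cycle iff it belongs to a strongly connected component of size ≥ 2 (or has a self-loop).
The vertices on cycles are {K, L, M, O, P, Q, R, T, U, V} — 10 in total.

10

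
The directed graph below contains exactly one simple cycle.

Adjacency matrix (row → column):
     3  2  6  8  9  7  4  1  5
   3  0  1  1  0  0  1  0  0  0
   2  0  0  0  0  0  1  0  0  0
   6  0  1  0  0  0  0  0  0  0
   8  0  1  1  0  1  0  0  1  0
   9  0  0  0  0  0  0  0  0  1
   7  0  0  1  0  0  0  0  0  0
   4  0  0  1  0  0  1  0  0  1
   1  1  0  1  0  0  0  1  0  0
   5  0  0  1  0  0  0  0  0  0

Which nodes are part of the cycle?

2, 6, 7

DFS with gray/black marking from 2:
2 gray
  7 gray
    6 gray
      6→2: 2 is gray → back edge
Back edge closes the cycle 2 → 7 → 6 → 2; its vertices are {2, 6, 7}.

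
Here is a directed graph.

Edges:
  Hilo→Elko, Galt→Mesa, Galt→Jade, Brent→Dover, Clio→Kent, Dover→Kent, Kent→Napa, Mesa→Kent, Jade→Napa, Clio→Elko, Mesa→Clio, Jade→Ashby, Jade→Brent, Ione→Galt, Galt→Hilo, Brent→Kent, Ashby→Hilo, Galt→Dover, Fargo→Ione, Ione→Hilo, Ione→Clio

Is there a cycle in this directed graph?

DFS with white/gray/black marking, starting from Mesa:
Mesa gray
  Clio gray
    Elko gray
    Elko black
    Kent gray
      Napa gray
      Napa black
    Kent black
  Clio black
  Mesa→Kent: Kent black — skip
Mesa black
Fargo gray
  Ione gray
    Galt gray
      Hilo gray
        Hilo→Elko: Elko black — skip
      Hilo black
      Galt→Mesa: Mesa black — skip
      Jade gray
        Jade→Napa: Napa black — skip
        Brent gray
          Dover gray
            Dover→Kent: Kent black — skip
          Dover black
          Brent→Kent: Kent black — skip
        Brent black
        Ashby gray
          Ashby→Hilo: Hilo black — skip
        Ashby black
      Jade black
      Galt→Dover: Dover black — skip
    Galt black
    Ione→Hilo: Hilo black — skip
    Ione→Clio: Clio black — skip
  Ione black
Fargo black
Every edge goes to a white or black vertex — no back edge, so the graph is acyclic.

No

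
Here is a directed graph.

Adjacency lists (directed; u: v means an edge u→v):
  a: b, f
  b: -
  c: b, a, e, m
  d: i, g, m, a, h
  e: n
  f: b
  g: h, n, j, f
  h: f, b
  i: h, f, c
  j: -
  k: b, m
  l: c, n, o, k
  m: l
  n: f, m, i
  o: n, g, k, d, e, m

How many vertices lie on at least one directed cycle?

A vertex is on a directed cycle iff it belongs to a strongly connected component of size ≥ 2 (or has a self-loop).
The vertices on cycles are {c, d, e, g, i, k, l, m, n, o} — 10 in total.

10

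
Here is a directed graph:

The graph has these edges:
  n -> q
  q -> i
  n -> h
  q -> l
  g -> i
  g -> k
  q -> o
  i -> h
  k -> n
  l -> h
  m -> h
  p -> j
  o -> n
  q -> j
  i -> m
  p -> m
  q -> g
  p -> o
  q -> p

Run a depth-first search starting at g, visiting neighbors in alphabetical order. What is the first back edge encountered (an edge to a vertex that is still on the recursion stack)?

q->g

DFS from g (visiting neighbors in alphabetical order); mark gray on enter, black on exit:
g gray
  i gray
    h gray
    h black
    m gray
      m→h: h black — skip
    m black
  i black
  k gray
    n gray
      n→h: h black — skip
      q gray
        q→g: g is gray → back edge
First back edge: q → g.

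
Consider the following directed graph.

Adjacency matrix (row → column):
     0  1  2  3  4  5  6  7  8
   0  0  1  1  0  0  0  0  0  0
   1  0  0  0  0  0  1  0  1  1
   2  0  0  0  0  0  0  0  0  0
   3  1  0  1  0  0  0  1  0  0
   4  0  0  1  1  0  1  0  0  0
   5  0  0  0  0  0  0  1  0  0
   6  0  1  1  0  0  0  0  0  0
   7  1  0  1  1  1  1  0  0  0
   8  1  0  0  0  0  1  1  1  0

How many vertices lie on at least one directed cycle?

8

A vertex is on a directed cycle iff it belongs to a strongly connected component of size ≥ 2 (or has a self-loop).
The vertices on cycles are {0, 1, 3, 4, 5, 6, 7, 8} — 8 in total.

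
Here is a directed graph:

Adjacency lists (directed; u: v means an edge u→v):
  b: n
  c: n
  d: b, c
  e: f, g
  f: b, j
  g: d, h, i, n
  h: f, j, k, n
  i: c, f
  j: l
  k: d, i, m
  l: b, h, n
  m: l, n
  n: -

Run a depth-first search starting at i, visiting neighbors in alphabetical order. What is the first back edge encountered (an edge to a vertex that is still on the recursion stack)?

h→f

DFS from i (visiting neighbors in alphabetical order); mark gray on enter, black on exit:
i gray
  c gray
    n gray
    n black
  c black
  f gray
    b gray
      b→n: n black — skip
    b black
    j gray
      l gray
        l→b: b black — skip
        h gray
          h→f: f is gray → back edge
First back edge: h → f.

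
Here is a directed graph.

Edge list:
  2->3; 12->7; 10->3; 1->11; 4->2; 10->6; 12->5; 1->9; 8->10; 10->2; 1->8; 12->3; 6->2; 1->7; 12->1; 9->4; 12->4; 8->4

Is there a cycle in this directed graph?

No

DFS with white/gray/black marking, starting from 9:
9 gray
  4 gray
    2 gray
      3 gray
      3 black
    2 black
  4 black
9 black
8 gray
  10 gray
    6 gray
      6→2: 2 black — skip
    6 black
    10→3: 3 black — skip
    10→2: 2 black — skip
  10 black
  8→4: 4 black — skip
8 black
1 gray
  7 gray
  7 black
  11 gray
  11 black
  1→8: 8 black — skip
  1→9: 9 black — skip
1 black
12 gray
  12→7: 7 black — skip
  5 gray
  5 black
  12→1: 1 black — skip
  12→4: 4 black — skip
  12→3: 3 black — skip
12 black
Every edge goes to a white or black vertex — no back edge, so the graph is acyclic.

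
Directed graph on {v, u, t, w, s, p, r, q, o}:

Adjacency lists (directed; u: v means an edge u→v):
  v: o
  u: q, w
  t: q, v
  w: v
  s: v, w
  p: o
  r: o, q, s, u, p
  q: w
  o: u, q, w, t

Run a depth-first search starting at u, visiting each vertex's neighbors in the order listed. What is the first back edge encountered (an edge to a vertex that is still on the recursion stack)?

o→u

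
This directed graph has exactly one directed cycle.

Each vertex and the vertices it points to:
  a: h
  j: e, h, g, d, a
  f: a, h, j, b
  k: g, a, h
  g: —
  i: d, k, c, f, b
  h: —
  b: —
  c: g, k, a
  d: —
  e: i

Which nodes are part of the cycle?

DFS with gray/black marking from i:
i gray
  d gray
  d black
  k gray
    g gray
    g black
    a gray
      h gray
      h black
    a black
    k→h: h black — skip
  k black
  c gray
    c→g: g black — skip
    c→k: k black — skip
    c→a: a black — skip
  c black
  f gray
    f→a: a black — skip
    f→h: h black — skip
    j gray
      e gray
        e→i: i is gray → back edge
Back edge closes the cycle i → f → j → e → i; its vertices are {e, f, i, j}.

e, f, i, j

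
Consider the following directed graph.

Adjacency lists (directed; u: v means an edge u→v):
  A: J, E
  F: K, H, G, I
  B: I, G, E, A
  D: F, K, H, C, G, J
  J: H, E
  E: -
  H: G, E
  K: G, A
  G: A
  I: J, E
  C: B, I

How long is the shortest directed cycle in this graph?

For each vertex v, BFS finds the shortest path from v back to v.
The shortest such closed walk is H → G → A → J → H, length 4.

4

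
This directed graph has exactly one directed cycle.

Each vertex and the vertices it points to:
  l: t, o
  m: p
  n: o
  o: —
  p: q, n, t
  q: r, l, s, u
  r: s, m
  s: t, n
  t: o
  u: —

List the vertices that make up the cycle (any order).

m, p, q, r

DFS with gray/black marking from q:
q gray
  r gray
    s gray
      t gray
        o gray
        o black
      t black
      n gray
        n→o: o black — skip
      n black
    s black
    m gray
      p gray
        p→q: q is gray → back edge
Back edge closes the cycle q → r → m → p → q; its vertices are {m, p, q, r}.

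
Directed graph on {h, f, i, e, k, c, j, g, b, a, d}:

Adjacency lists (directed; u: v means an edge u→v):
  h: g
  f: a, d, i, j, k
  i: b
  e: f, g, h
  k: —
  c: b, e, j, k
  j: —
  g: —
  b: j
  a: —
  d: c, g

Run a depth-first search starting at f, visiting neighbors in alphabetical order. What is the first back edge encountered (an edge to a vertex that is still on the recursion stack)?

DFS from f (visiting neighbors in alphabetical order); mark gray on enter, black on exit:
f gray
  a gray
  a black
  d gray
    c gray
      b gray
        j gray
        j black
      b black
      e gray
        e→f: f is gray → back edge
First back edge: e → f.

e→f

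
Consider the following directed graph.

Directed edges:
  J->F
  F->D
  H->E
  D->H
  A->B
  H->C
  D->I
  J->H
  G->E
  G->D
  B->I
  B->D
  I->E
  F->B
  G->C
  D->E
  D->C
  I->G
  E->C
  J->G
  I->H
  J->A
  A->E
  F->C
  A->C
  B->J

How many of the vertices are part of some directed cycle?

7

A vertex is on a directed cycle iff it belongs to a strongly connected component of size ≥ 2 (or has a self-loop).
The vertices on cycles are {A, B, D, F, G, I, J} — 7 in total.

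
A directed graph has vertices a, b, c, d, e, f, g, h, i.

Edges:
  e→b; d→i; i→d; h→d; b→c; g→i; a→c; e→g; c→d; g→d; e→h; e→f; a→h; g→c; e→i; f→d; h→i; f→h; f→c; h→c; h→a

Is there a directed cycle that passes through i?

Yes

i is on a cycle iff i can reach itself via ≥1 edge.
i → d → i — yes.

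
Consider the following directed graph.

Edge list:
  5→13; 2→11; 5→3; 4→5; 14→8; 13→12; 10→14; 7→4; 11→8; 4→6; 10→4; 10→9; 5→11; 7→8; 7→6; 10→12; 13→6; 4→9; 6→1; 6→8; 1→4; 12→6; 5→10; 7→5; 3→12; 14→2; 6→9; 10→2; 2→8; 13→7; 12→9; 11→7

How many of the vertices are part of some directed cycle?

A vertex is on a directed cycle iff it belongs to a strongly connected component of size ≥ 2 (or has a self-loop).
The vertices on cycles are {1, 2, 3, 4, 5, 6, 7, 10, 11, 12, 13, 14} — 12 in total.

12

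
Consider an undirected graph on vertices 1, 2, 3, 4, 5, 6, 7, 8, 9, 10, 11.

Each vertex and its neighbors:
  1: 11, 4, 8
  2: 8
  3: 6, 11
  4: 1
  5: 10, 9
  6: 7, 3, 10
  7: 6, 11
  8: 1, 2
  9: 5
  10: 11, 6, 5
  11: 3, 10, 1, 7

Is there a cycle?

Yes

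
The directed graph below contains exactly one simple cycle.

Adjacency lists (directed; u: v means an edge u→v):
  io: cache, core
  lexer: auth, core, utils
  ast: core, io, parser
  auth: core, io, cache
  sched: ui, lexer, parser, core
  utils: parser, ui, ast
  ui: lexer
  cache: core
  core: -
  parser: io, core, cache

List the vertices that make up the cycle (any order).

DFS with gray/black marking from ui:
ui gray
  lexer gray
    auth gray
      core gray
      core black
      io gray
        cache gray
          cache→core: core black — skip
        cache black
        io→core: core black — skip
      io black
      auth→cache: cache black — skip
    auth black
    lexer→core: core black — skip
    utils gray
      parser gray
        parser→io: io black — skip
        parser→core: core black — skip
        parser→cache: cache black — skip
      parser black
      utils→ui: ui is gray → back edge
Back edge closes the cycle ui → lexer → utils → ui; its vertices are {ui, lexer, utils}.

ui, lexer, utils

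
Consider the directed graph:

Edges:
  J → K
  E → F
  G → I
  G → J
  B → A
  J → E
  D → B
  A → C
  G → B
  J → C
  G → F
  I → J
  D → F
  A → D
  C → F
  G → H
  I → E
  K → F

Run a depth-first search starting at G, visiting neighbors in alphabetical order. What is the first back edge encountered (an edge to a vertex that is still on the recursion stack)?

DFS from G (visiting neighbors in alphabetical order); mark gray on enter, black on exit:
G gray
  B gray
    A gray
      C gray
        F gray
        F black
      C black
      D gray
        D→B: B is gray → back edge
First back edge: D → B.

D->B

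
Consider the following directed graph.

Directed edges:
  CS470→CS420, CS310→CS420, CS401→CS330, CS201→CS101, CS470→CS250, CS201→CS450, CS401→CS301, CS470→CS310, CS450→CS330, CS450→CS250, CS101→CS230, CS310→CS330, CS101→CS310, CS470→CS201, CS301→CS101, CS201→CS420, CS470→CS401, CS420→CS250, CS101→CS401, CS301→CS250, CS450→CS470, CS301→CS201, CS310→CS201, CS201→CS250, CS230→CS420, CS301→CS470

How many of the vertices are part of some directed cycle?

7

A vertex is on a directed cycle iff it belongs to a strongly connected component of size ≥ 2 (or has a self-loop).
The vertices on cycles are {CS101, CS201, CS301, CS310, CS401, CS450, CS470} — 7 in total.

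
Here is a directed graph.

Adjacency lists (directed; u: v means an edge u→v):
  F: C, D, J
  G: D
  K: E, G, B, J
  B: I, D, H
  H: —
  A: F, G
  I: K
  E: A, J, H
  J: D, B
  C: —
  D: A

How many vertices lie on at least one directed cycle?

A vertex is on a directed cycle iff it belongs to a strongly connected component of size ≥ 2 (or has a self-loop).
The vertices on cycles are {A, B, D, E, F, G, I, J, K} — 9 in total.

9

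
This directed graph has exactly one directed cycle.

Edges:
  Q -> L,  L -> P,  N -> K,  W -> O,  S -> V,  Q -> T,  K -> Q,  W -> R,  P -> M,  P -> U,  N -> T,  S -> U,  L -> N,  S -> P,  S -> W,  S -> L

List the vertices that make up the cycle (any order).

K, L, N, Q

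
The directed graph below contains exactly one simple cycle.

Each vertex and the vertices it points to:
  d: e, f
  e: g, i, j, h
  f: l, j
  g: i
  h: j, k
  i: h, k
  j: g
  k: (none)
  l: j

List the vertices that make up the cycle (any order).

DFS with gray/black marking from g:
g gray
  i gray
    h gray
      j gray
        j→g: g is gray → back edge
Back edge closes the cycle g → i → h → j → g; its vertices are {g, h, i, j}.

g, h, i, j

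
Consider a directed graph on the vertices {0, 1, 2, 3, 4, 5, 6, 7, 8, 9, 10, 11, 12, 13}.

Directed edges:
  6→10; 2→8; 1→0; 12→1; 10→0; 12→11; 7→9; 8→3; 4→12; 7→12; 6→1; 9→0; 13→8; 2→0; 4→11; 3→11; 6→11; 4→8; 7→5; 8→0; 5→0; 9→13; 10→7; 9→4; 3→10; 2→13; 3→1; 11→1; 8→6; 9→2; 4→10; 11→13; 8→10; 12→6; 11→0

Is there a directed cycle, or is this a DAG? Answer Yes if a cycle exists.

DFS with white/gray/black marking, starting from 6:
6 gray
  11 gray
    13 gray
      8 gray
        10 gray
          7 gray
            5 gray
              0 gray
              0 black
            5 black
            12 gray
              12→6: 6 is gray → back edge
Back edge found, so a cycle exists: 6 → 11 → 13 → 8 → 10 → 7 → 12 → 6.

Yes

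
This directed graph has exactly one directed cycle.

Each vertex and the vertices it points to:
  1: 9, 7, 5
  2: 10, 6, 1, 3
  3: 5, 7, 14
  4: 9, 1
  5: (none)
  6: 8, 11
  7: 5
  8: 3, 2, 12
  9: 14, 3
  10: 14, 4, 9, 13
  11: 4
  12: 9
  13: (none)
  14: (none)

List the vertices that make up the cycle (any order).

2, 6, 8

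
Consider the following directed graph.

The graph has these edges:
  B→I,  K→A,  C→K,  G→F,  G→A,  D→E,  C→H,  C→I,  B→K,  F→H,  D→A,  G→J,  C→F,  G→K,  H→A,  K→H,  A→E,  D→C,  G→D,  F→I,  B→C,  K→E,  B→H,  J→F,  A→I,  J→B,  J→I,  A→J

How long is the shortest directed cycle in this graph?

4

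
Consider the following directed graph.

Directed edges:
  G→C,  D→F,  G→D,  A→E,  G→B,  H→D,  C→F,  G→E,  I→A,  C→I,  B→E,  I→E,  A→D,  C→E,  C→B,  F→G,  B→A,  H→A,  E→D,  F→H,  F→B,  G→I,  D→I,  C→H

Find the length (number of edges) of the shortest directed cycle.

3

For each vertex v, BFS finds the shortest path from v back to v.
The shortest such closed walk is C → F → G → C, length 3.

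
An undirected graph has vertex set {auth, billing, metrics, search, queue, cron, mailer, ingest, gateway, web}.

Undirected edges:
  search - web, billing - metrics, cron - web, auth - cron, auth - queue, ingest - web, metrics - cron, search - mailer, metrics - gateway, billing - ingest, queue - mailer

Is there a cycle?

Yes

DFS, tracking each vertex's parent; an edge to a visited non-parent vertex closes a cycle.
Start from billing:
visit billing (parent –)
  visit ingest (parent billing)
    ingest–billing: parent, skip
    visit web (parent ingest)
      visit search (parent web)
        visit mailer (parent search)
          visit queue (parent mailer)
            queue–mailer: parent, skip
            visit auth (parent queue)
              visit cron (parent auth)
                cron–web: web visited and ≠ parent → cycle
Cycle: web – search – mailer – queue – auth – cron – web.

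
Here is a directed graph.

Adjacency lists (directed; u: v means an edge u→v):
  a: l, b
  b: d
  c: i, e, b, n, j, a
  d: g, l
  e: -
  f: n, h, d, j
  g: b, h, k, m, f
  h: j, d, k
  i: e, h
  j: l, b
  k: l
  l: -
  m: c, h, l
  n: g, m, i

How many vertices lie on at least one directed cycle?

11

A vertex is on a directed cycle iff it belongs to a strongly connected component of size ≥ 2 (or has a self-loop).
The vertices on cycles are {a, b, c, d, f, g, h, i, j, m, n} — 11 in total.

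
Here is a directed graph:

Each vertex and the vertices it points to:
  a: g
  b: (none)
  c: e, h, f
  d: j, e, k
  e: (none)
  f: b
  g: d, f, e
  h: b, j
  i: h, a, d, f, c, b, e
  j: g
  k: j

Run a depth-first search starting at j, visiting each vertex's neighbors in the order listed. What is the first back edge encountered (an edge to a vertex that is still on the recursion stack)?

d→j

DFS from j (visiting each vertex's neighbors in the order listed); mark gray on enter, black on exit:
j gray
  g gray
    d gray
      d→j: j is gray → back edge
First back edge: d → j.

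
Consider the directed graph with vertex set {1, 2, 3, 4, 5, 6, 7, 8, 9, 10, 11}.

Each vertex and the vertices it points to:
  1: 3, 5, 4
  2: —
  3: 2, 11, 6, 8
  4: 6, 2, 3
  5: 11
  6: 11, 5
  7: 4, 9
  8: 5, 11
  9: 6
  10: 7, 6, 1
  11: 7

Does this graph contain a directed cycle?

DFS with white/gray/black marking, starting from 4:
4 gray
  6 gray
    11 gray
      7 gray
        7→4: 4 is gray → back edge
Back edge found, so a cycle exists: 4 → 6 → 11 → 7 → 4.

Yes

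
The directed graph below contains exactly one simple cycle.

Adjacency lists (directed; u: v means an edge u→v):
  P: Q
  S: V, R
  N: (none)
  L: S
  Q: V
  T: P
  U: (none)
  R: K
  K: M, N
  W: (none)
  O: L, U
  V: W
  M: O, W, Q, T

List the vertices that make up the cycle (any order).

DFS with gray/black marking from R:
R gray
  K gray
    M gray
      O gray
        L gray
          S gray
            V gray
              W gray
              W black
            V black
            S→R: R is gray → back edge
Back edge closes the cycle R → K → M → O → L → S → R; its vertices are {K, L, M, O, R, S}.

K, L, M, O, R, S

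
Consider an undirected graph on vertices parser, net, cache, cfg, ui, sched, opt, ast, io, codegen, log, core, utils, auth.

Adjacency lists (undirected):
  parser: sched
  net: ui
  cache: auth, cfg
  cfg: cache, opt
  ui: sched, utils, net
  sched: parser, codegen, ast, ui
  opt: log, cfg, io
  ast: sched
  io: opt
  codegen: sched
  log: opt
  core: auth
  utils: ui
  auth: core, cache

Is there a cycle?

DFS, tracking each vertex's parent; an edge to a visited non-parent vertex closes a cycle.
Start from parser:
visit parser (parent –)
  visit sched (parent parser)
    sched–parser: parent, skip
    visit codegen (parent sched)
      codegen–sched: parent, skip
    visit ast (parent sched)
      ast–sched: parent, skip
    visit ui (parent sched)
      ui–sched: parent, skip
      visit utils (parent ui)
        utils–ui: parent, skip
      visit net (parent ui)
        net–ui: parent, skip
visit cache (parent –)
  visit auth (parent cache)
    visit core (parent auth)
      core–auth: parent, skip
    auth–cache: parent, skip
  visit cfg (parent cache)
    cfg–cache: parent, skip
    visit opt (parent cfg)
      visit log (parent opt)
        log–opt: parent, skip
      opt–cfg: parent, skip
      visit io (parent opt)
        io–opt: parent, skip
No non-parent visited neighbor found — the graph is a forest.

No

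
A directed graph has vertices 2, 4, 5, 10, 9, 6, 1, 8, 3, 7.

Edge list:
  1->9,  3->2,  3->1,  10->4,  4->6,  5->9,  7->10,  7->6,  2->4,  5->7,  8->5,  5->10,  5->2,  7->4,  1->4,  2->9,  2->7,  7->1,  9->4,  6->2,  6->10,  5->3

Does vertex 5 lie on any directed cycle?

5 lies on a cycle iff there is a path from 5 back to itself.
Exploring from 5, it never reaches itself; equivalently, its strongly connected component is a singleton.

No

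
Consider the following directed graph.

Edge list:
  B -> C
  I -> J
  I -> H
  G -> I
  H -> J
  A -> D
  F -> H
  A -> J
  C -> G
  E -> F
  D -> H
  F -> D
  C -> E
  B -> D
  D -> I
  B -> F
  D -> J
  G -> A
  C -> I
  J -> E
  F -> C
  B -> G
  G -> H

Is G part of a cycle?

Yes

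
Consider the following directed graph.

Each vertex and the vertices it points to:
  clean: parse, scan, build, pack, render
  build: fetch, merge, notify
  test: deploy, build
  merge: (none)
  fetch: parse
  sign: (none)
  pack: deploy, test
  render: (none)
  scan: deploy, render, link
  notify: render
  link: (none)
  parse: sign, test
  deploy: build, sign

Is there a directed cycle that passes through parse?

parse is on a cycle iff parse can reach itself via ≥1 edge.
parse → test → build → fetch → parse — yes.

Yes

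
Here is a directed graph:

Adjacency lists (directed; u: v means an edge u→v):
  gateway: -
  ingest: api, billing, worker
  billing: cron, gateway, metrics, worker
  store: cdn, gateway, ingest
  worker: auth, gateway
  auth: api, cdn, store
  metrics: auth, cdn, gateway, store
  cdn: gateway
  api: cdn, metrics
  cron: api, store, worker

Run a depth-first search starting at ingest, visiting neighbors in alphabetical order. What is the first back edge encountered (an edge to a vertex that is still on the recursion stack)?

DFS from ingest (visiting neighbors in alphabetical order); mark gray on enter, black on exit:
ingest gray
  api gray
    cdn gray
      gateway gray
      gateway black
    cdn black
    metrics gray
      auth gray
        auth→api: api is gray → back edge
First back edge: auth → api.

auth->api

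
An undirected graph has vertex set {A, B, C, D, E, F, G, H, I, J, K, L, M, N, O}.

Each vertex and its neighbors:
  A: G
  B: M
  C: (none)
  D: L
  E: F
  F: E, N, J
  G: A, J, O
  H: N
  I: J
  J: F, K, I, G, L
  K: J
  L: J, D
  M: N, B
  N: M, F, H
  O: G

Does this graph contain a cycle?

DFS, tracking each vertex's parent; an edge to a visited non-parent vertex closes a cycle.
Start from K:
visit K (parent –)
  visit J (parent K)
    visit F (parent J)
      visit E (parent F)
        E–F: parent, skip
      visit N (parent F)
        visit M (parent N)
          M–N: parent, skip
          visit B (parent M)
            B–M: parent, skip
        N–F: parent, skip
        visit H (parent N)
          H–N: parent, skip
      F–J: parent, skip
    J–K: parent, skip
    visit I (parent J)
      I–J: parent, skip
    visit G (parent J)
      visit A (parent G)
        A–G: parent, skip
      G–J: parent, skip
      visit O (parent G)
        O–G: parent, skip
    visit L (parent J)
      L–J: parent, skip
      visit D (parent L)
        D–L: parent, skip
visit C (parent –)
No non-parent visited neighbor found — the graph is a forest.

No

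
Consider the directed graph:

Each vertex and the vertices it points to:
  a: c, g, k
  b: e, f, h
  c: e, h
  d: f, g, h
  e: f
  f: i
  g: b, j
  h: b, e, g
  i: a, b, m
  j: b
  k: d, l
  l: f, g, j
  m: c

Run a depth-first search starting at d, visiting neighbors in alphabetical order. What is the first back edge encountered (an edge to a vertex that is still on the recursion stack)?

DFS from d (visiting neighbors in alphabetical order); mark gray on enter, black on exit:
d gray
  f gray
    i gray
      a gray
        c gray
          e gray
            e→f: f is gray → back edge
First back edge: e → f.

e->f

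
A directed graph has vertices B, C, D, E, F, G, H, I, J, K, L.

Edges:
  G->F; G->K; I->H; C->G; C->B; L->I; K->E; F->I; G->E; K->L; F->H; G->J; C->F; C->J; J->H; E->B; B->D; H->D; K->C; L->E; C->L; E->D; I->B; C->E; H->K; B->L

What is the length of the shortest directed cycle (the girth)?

3

For each vertex v, BFS finds the shortest path from v back to v.
The shortest such closed walk is C → G → K → C, length 3.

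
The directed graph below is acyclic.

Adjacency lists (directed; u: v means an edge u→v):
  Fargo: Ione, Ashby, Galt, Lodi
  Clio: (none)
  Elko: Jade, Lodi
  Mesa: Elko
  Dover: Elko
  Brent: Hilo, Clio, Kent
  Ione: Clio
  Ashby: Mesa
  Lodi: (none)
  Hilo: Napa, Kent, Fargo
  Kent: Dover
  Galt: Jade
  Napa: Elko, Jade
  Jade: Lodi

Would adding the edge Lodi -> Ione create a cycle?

No

Adding Lodi→Ione creates a cycle iff Ione can already reach Lodi.
Explore from Ione: no path reaches Lodi. The graph stays acyclic.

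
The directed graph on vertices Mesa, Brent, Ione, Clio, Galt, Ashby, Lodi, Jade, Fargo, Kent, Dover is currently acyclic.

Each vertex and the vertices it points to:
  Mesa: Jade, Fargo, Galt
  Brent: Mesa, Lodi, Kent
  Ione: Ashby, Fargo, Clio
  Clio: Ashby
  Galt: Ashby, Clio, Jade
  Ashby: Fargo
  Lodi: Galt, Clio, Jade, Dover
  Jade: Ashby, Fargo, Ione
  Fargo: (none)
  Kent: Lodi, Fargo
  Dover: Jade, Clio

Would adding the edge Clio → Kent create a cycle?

Yes

Adding Clio→Kent creates a cycle iff Kent can already reach Clio.
Path from Kent: Kent → Lodi → Clio.
So Kent → … → Clio → Kent is a cycle.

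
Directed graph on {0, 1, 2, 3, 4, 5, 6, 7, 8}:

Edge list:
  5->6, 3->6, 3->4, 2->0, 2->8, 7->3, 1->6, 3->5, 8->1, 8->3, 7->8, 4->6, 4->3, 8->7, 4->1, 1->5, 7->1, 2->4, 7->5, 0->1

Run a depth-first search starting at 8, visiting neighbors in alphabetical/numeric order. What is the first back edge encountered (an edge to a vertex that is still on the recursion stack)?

4->3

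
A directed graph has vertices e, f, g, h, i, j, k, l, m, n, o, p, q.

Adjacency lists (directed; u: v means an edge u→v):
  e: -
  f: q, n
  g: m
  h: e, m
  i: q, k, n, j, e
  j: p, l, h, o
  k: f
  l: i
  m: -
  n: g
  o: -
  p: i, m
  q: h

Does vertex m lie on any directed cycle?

m lies on a cycle iff there is a path from m back to itself.
Exploring from m, it never reaches itself; equivalently, its strongly connected component is a singleton.

No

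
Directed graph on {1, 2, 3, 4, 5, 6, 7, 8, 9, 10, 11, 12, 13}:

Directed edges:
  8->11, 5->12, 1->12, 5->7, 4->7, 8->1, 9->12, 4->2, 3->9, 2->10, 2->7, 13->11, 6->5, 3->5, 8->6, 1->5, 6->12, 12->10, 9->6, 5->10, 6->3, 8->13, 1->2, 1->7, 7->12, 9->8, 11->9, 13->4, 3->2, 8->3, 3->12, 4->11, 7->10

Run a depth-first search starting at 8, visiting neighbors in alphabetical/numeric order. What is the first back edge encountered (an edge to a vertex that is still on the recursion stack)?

DFS from 8 (visiting neighbors in alphabetical/numeric order); mark gray on enter, black on exit:
8 gray
  1 gray
    2 gray
      7 gray
        10 gray
        10 black
        12 gray
          12→10: 10 black — skip
        12 black
      7 black
      2→10: 10 black — skip
    2 black
    5 gray
      5→7: 7 black — skip
      5→10: 10 black — skip
      5→12: 12 black — skip
    5 black
    1→7: 7 black — skip
    1→12: 12 black — skip
  1 black
  3 gray
    3→2: 2 black — skip
    3→5: 5 black — skip
    9 gray
      6 gray
        6→3: 3 is gray → back edge
First back edge: 6 → 3.

6->3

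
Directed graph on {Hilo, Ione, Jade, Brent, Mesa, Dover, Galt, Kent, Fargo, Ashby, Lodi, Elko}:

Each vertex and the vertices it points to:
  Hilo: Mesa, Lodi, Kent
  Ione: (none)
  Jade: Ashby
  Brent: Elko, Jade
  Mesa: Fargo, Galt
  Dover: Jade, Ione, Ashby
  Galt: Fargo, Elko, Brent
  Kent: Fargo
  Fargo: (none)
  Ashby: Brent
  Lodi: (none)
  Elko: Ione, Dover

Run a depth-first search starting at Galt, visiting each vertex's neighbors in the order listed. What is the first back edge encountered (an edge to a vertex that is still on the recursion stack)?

Brent->Elko

DFS from Galt (visiting each vertex's neighbors in the order listed); mark gray on enter, black on exit:
Galt gray
  Fargo gray
  Fargo black
  Elko gray
    Ione gray
    Ione black
    Dover gray
      Jade gray
        Ashby gray
          Brent gray
            Brent→Elko: Elko is gray → back edge
First back edge: Brent → Elko.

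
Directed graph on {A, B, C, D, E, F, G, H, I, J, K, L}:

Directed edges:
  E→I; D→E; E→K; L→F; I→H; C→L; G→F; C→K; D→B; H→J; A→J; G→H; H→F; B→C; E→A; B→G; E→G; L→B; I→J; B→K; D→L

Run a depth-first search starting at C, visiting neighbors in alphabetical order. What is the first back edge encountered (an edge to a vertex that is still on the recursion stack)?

B→C

DFS from C (visiting neighbors in alphabetical order); mark gray on enter, black on exit:
C gray
  K gray
  K black
  L gray
    B gray
      B→C: C is gray → back edge
First back edge: B → C.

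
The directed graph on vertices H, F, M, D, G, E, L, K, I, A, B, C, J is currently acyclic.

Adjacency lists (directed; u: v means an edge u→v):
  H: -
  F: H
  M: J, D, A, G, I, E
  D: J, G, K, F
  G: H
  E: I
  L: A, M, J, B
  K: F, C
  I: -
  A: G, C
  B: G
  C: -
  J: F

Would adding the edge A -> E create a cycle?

Adding A→E creates a cycle iff E can already reach A.
Explore from E: no path reaches A. The graph stays acyclic.

No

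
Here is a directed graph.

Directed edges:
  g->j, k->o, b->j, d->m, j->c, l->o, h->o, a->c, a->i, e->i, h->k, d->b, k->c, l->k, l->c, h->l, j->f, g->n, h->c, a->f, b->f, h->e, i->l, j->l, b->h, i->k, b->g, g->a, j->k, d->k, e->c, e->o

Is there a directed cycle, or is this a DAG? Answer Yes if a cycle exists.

DFS with white/gray/black marking, starting from e:
e gray
  i gray
    l gray
      c gray
      c black
      o gray
      o black
      k gray
        k→c: c black — skip
        k→o: o black — skip
      k black
    l black
    i→k: k black — skip
  i black
  e→o: o black — skip
  e→c: c black — skip
e black
a gray
  a→c: c black — skip
  f gray
  f black
  a→i: i black — skip
a black
b gray
  b→f: f black — skip
  h gray
    h→c: c black — skip
    h→o: o black — skip
    h→k: k black — skip
    h→l: l black — skip
    h→e: e black — skip
  h black
  j gray
    j→l: l black — skip
    j→k: k black — skip
    j→c: c black — skip
    j→f: f black — skip
  j black
  g gray
    n gray
    n black
    g→j: j black — skip
    g→a: a black — skip
  g black
b black
d gray
  d→k: k black — skip
  d→b: b black — skip
  m gray
  m black
d black
Every edge goes to a white or black vertex — no back edge, so the graph is acyclic.

No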